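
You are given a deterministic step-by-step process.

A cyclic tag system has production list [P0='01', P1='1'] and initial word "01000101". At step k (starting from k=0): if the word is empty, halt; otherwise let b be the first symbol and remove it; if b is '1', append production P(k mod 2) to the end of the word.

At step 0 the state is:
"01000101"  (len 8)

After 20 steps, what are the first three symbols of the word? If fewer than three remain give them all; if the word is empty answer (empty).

101

[0] "01000101"  (len 8)
[1] "1000101"  (len 7)
[2] "0001011"  (len 7)
[3] "001011"  (len 6)
[4] "01011"  (len 5)
[5] "1011"  (len 4)
[6] "0111"  (len 4)
[7] "111"  (len 3)
[8] "111"  (len 3)
[9] "1101"  (len 4)
[10] "1011"  (len 4)
[11] "01101"  (len 5)
[12] "1101"  (len 4)
[13] "10101"  (len 5)
[14] "01011"  (len 5)
[15] "1011"  (len 4)
[16] "0111"  (len 4)
[17] "111"  (len 3)
[18] "111"  (len 3)
[19] "1101"  (len 4)
[20] "1011"  (len 4)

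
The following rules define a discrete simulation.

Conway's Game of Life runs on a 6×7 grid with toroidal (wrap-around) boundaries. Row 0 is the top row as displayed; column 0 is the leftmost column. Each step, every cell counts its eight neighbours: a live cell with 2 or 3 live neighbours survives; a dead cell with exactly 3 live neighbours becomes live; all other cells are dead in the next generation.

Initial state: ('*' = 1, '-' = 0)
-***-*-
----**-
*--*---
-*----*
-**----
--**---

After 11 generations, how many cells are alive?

6

step 0: -***-*-
----**-
*--*---
-*----*
-**----
--**---
step 1: -*---*-
-*---**
*---***
-*-----
**-*---
----*--
step 2: *---***
-*-----
-*--*--
-**-**-
***----
***-*--
step 3: --*****
-*--*-*
**-***-
----**-
----***
--*-*--
step 4: ***---*
-*-----
****---
*------
------*
--*----
step 5: *-*----
---*--*
*-*----
*-*---*
-------
--*---*
step 6: ****--*
*-**--*
*-**---
*-----*
**----*
-*-----
step 7: ---*--*
----*--
--**---
--*----
-*----*
-------
step 8: -------
--*-*--
--**---
-***---
-------
*------
step 9: -------
--*----
----*--
-*-*---
-**----
-------
step 10: -------
-------
--**---
-*-*---
-**----
-------
step 11: -------
-------
--**---
-*-*---
-**----
-------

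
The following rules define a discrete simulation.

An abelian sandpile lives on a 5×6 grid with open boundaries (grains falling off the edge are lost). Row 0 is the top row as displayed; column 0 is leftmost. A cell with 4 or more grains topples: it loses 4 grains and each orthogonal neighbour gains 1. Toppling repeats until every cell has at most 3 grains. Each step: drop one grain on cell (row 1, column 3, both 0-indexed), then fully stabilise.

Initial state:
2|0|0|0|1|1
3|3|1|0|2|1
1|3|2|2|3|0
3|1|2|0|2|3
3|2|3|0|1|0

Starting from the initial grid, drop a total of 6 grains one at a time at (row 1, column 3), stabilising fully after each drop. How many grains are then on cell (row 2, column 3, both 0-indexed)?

gen 0: 2|0|0|0|1|1
3|3|1|0|2|1
1|3|2|2|3|0
3|1|2|0|2|3
3|2|3|0|1|0
gen 1: 2|0|0|0|1|1
3|3|1|1|2|1
1|3|2|2|3|0
3|1|2|0|2|3
3|2|3|0|1|0
gen 2: 2|0|0|0|1|1
3|3|1|2|2|1
1|3|2|2|3|0
3|1|2|0|2|3
3|2|3|0|1|0
gen 3: 2|0|0|0|1|1
3|3|1|3|2|1
1|3|2|2|3|0
3|1|2|0|2|3
3|2|3|0|1|0
gen 4: 2|0|0|1|1|1
3|3|2|0|3|1
1|3|2|3|3|0
3|1|2|0|2|3
3|2|3|0|1|0
gen 5: 2|0|0|1|1|1
3|3|2|1|3|1
1|3|2|3|3|0
3|1|2|0|2|3
3|2|3|0|1|0
gen 6: 2|0|0|1|1|1
3|3|2|2|3|1
1|3|2|3|3|0
3|1|2|0|2|3
3|2|3|0|1|0

3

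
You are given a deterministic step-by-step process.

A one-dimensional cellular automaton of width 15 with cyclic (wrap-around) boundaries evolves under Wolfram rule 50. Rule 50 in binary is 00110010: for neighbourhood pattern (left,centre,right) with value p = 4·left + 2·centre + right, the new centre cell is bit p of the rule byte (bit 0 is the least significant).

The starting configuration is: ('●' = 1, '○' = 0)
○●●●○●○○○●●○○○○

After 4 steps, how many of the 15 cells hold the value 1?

gen 0: ○●●●○●○○○●●○○○○
gen 1: ●○○○●○●○●○○●○○○
gen 2: ○●○●○●○●○●●○●○●
gen 3: ●○●○●○●○●○○●○●○
gen 4: ○●○●○●○●○●●○●○●

8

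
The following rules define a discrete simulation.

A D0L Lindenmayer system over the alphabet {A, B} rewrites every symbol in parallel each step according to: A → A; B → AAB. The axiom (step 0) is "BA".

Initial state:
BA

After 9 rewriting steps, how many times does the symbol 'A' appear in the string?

19

0) BA
1) AABA
2) AAAABA
3) AAAAAABA
4) AAAAAAAABA
5) AAAAAAAAAABA
6) AAAAAAAAAAAABA
7) AAAAAAAAAAAAAABA
8) AAAAAAAAAAAAAAAABA
9) AAAAAAAAAAAAAAAAAABA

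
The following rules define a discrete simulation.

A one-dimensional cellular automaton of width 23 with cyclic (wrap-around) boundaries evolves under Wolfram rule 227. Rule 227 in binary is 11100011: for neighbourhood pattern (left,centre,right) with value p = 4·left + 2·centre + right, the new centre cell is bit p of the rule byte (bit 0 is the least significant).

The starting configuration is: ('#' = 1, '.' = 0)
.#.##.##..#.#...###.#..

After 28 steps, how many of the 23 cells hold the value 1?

13

0) .#.##.##..#.#...###.#..
1) #.#.##.#.#.#..##.###..#
2) ##.#.##.#.#..#.##.##.#.
3) .##.#.##.#..#.#.##.##.#
4) #.##.#.##..#.#.#.##.##.
5) .#.##.#.#.#.#.#.#.##.##
6) #.#.##.#.#.#.#.#.#.##.#
7) ##.#.##.#.#.#.#.#.#.##.
8) .##.#.##.#.#.#.#.#.#.##
9) #.##.#.##.#.#.#.#.#.#.#
10) ##.##.#.##.#.#.#.#.#.#.
11) .##.##.#.##.#.#.#.#.#.#
12) #.##.##.#.##.#.#.#.#.#.
13) .#.##.##.#.##.#.#.#.#.#
14) #.#.##.##.#.##.#.#.#.#.
15) .#.#.##.##.#.##.#.#.#.#
16) #.#.#.##.##.#.##.#.#.#.
17) .#.#.#.##.##.#.##.#.#.#
18) #.#.#.#.##.##.#.##.#.#.
19) .#.#.#.#.##.##.#.##.#.#
20) #.#.#.#.#.##.##.#.##.#.
21) .#.#.#.#.#.##.##.#.##.#
22) #.#.#.#.#.#.##.##.#.##.
23) .#.#.#.#.#.#.##.##.#.##
24) #.#.#.#.#.#.#.##.##.#.#
25) ##.#.#.#.#.#.#.##.##.#.
26) .##.#.#.#.#.#.#.##.##.#
27) #.##.#.#.#.#.#.#.##.##.
28) .#.##.#.#.#.#.#.#.##.##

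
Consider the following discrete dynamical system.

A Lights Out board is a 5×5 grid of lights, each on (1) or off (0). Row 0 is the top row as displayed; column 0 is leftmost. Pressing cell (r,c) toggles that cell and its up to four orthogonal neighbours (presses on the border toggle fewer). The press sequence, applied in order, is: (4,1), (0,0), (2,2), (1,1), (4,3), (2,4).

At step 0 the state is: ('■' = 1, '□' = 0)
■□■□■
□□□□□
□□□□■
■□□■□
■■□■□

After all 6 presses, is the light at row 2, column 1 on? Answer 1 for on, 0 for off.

0

t=0: ■□■□■
□□□□□
□□□□■
■□□■□
■■□■□
t=1: ■□■□■
□□□□□
□□□□■
■■□■□
□□■■□
t=2: □■■□■
■□□□□
□□□□■
■■□■□
□□■■□
t=3: □■■□■
■□■□□
□■■■■
■■■■□
□□■■□
t=4: □□■□■
□■□□□
□□■■■
■■■■□
□□■■□
t=5: □□■□■
□■□□□
□□■■■
■■■□□
□□□□■
t=6: □□■□■
□■□□■
□□■□□
■■■□■
□□□□■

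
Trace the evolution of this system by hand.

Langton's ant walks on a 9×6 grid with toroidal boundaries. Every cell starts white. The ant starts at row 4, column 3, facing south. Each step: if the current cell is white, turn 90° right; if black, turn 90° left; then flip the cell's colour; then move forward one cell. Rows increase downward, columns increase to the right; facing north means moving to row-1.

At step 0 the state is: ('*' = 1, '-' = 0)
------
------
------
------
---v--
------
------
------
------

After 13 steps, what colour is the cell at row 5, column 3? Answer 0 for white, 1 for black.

1

gen 0: ------
------
------
------
---v--
------
------
------
------
gen 1: ------
------
------
------
--<*--
------
------
------
------
gen 2: ------
------
------
--^---
--**--
------
------
------
------
gen 3: ------
------
------
--*>--
--**--
------
------
------
------
gen 4: ------
------
------
--**--
--*v--
------
------
------
------
gen 5: ------
------
------
--**--
--*->-
------
------
------
------
gen 6: ------
------
------
--**--
--*-*-
----v-
------
------
------
gen 7: ------
------
------
--**--
--*-*-
---<*-
------
------
------
gen 8: ------
------
------
--**--
--*^*-
---**-
------
------
------
gen 9: ------
------
------
--**--
--**>-
---**-
------
------
------
gen 10: ------
------
------
--**^-
--**--
---**-
------
------
------
gen 11: ------
------
------
--***>
--**--
---**-
------
------
------
gen 12: ------
------
------
--****
--**-v
---**-
------
------
------
gen 13: ------
------
------
--****
--**<*
---**-
------
------
------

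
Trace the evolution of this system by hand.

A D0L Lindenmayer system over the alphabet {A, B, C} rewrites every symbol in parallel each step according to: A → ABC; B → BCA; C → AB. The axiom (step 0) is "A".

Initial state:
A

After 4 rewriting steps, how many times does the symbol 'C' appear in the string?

16

step 0: A
step 1: ABC
step 2: ABCBCAAB
step 3: ABCBCAABBCAABABCABCBCA
step 4: ABCBCAABBCAABABCABCBCABCAABABCABCBCAABCBCAABABCBCAABBCAABABC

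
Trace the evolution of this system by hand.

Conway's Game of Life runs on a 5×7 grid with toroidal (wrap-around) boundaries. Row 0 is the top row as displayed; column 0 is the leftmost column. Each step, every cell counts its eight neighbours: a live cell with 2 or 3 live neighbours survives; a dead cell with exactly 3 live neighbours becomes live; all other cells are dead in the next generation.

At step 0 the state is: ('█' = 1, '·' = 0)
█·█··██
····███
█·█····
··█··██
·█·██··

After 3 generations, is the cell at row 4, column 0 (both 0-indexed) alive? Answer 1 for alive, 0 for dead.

1

t=0: █·█··██
····███
█·█····
··█··██
·█·██··
t=1: ███····
···██··
██·██··
█·█·███
·█·██··
t=2: ██·····
····█··
██·····
······█
····█··
t=3: ·······
·······
█······
█······
█······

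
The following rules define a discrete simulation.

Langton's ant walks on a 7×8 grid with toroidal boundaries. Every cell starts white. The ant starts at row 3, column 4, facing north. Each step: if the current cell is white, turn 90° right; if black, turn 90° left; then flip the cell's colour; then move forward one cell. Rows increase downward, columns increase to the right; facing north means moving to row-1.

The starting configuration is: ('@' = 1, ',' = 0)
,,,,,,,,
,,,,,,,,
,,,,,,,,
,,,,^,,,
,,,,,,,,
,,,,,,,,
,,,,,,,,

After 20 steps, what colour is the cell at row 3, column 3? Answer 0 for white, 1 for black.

k=0  ,,,,,,,,
,,,,,,,,
,,,,,,,,
,,,,^,,,
,,,,,,,,
,,,,,,,,
,,,,,,,,
k=1  ,,,,,,,,
,,,,,,,,
,,,,,,,,
,,,,@>,,
,,,,,,,,
,,,,,,,,
,,,,,,,,
k=2  ,,,,,,,,
,,,,,,,,
,,,,,,,,
,,,,@@,,
,,,,,v,,
,,,,,,,,
,,,,,,,,
k=3  ,,,,,,,,
,,,,,,,,
,,,,,,,,
,,,,@@,,
,,,,<@,,
,,,,,,,,
,,,,,,,,
k=4  ,,,,,,,,
,,,,,,,,
,,,,,,,,
,,,,^@,,
,,,,@@,,
,,,,,,,,
,,,,,,,,
k=5  ,,,,,,,,
,,,,,,,,
,,,,,,,,
,,,<,@,,
,,,,@@,,
,,,,,,,,
,,,,,,,,
k=6  ,,,,,,,,
,,,,,,,,
,,,^,,,,
,,,@,@,,
,,,,@@,,
,,,,,,,,
,,,,,,,,
k=7  ,,,,,,,,
,,,,,,,,
,,,@>,,,
,,,@,@,,
,,,,@@,,
,,,,,,,,
,,,,,,,,
k=8  ,,,,,,,,
,,,,,,,,
,,,@@,,,
,,,@v@,,
,,,,@@,,
,,,,,,,,
,,,,,,,,
k=9  ,,,,,,,,
,,,,,,,,
,,,@@,,,
,,,<@@,,
,,,,@@,,
,,,,,,,,
,,,,,,,,
k=10  ,,,,,,,,
,,,,,,,,
,,,@@,,,
,,,,@@,,
,,,v@@,,
,,,,,,,,
,,,,,,,,
k=11  ,,,,,,,,
,,,,,,,,
,,,@@,,,
,,,,@@,,
,,<@@@,,
,,,,,,,,
,,,,,,,,
k=12  ,,,,,,,,
,,,,,,,,
,,,@@,,,
,,^,@@,,
,,@@@@,,
,,,,,,,,
,,,,,,,,
k=13  ,,,,,,,,
,,,,,,,,
,,,@@,,,
,,@>@@,,
,,@@@@,,
,,,,,,,,
,,,,,,,,
k=14  ,,,,,,,,
,,,,,,,,
,,,@@,,,
,,@@@@,,
,,@v@@,,
,,,,,,,,
,,,,,,,,
k=15  ,,,,,,,,
,,,,,,,,
,,,@@,,,
,,@@@@,,
,,@,>@,,
,,,,,,,,
,,,,,,,,
k=16  ,,,,,,,,
,,,,,,,,
,,,@@,,,
,,@@^@,,
,,@,,@,,
,,,,,,,,
,,,,,,,,
k=17  ,,,,,,,,
,,,,,,,,
,,,@@,,,
,,@<,@,,
,,@,,@,,
,,,,,,,,
,,,,,,,,
k=18  ,,,,,,,,
,,,,,,,,
,,,@@,,,
,,@,,@,,
,,@v,@,,
,,,,,,,,
,,,,,,,,
k=19  ,,,,,,,,
,,,,,,,,
,,,@@,,,
,,@,,@,,
,,<@,@,,
,,,,,,,,
,,,,,,,,
k=20  ,,,,,,,,
,,,,,,,,
,,,@@,,,
,,@,,@,,
,,,@,@,,
,,v,,,,,
,,,,,,,,

0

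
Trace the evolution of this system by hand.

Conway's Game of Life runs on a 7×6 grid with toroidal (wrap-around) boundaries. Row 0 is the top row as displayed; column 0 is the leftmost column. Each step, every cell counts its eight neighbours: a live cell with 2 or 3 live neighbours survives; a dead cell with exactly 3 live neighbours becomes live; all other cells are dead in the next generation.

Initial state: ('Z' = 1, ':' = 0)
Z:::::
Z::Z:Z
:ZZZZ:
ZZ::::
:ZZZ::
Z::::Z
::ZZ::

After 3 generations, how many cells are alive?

9

gen 0: Z:::::
Z::Z:Z
:ZZZZ:
ZZ::::
:ZZZ::
Z::::Z
::ZZ::
gen 1: ZZZZZZ
Z::Z:Z
:::ZZ:
Z:::Z:
::Z::Z
Z:::Z:
ZZ:::Z
gen 2: :::Z::
::::::
Z::Z::
::::Z:
ZZ:ZZ:
::::Z:
::::::
gen 3: ::::::
::::::
::::::
ZZZ:Z:
:::ZZ:
:::ZZZ
::::::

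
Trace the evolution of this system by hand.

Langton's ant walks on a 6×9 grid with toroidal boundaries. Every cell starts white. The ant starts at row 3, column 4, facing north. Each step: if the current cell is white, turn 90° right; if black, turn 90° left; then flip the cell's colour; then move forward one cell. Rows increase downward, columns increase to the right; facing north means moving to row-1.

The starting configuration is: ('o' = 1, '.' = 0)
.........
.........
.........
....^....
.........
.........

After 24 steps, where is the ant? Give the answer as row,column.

5,2

0) .........
.........
.........
....^....
.........
.........
1) .........
.........
.........
....o>...
.........
.........
2) .........
.........
.........
....oo...
.....v...
.........
3) .........
.........
.........
....oo...
....<o...
.........
4) .........
.........
.........
....^o...
....oo...
.........
5) .........
.........
.........
...<.o...
....oo...
.........
6) .........
.........
...^.....
...o.o...
....oo...
.........
7) .........
.........
...o>....
...o.o...
....oo...
.........
8) .........
.........
...oo....
...ovo...
....oo...
.........
9) .........
.........
...oo....
...<oo...
....oo...
.........
10) .........
.........
...oo....
....oo...
...voo...
.........
11) .........
.........
...oo....
....oo...
..<ooo...
.........
12) .........
.........
...oo....
..^.oo...
..oooo...
.........
13) .........
.........
...oo....
..o>oo...
..oooo...
.........
14) .........
.........
...oo....
..oooo...
..ovoo...
.........
15) .........
.........
...oo....
..oooo...
..o.>o...
.........
16) .........
.........
...oo....
..oo^o...
..o..o...
.........
17) .........
.........
...oo....
..o<.o...
..o..o...
.........
18) .........
.........
...oo....
..o..o...
..ov.o...
.........
19) .........
.........
...oo....
..o..o...
..<o.o...
.........
20) .........
.........
...oo....
..o..o...
...o.o...
..v......
21) .........
.........
...oo....
..o..o...
...o.o...
.<o......
22) .........
.........
...oo....
..o..o...
.^.o.o...
.oo......
23) .........
.........
...oo....
..o..o...
.o>o.o...
.oo......
24) .........
.........
...oo....
..o..o...
.ooo.o...
.ov......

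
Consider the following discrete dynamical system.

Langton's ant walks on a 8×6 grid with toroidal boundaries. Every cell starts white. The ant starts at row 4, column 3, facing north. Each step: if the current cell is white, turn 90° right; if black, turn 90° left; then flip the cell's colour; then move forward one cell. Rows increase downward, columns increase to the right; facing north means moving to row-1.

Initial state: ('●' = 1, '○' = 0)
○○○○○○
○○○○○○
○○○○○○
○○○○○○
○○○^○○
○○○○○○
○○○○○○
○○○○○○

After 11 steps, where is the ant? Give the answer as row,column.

step 0: ○○○○○○
○○○○○○
○○○○○○
○○○○○○
○○○^○○
○○○○○○
○○○○○○
○○○○○○
step 1: ○○○○○○
○○○○○○
○○○○○○
○○○○○○
○○○●>○
○○○○○○
○○○○○○
○○○○○○
step 2: ○○○○○○
○○○○○○
○○○○○○
○○○○○○
○○○●●○
○○○○v○
○○○○○○
○○○○○○
step 3: ○○○○○○
○○○○○○
○○○○○○
○○○○○○
○○○●●○
○○○<●○
○○○○○○
○○○○○○
step 4: ○○○○○○
○○○○○○
○○○○○○
○○○○○○
○○○^●○
○○○●●○
○○○○○○
○○○○○○
step 5: ○○○○○○
○○○○○○
○○○○○○
○○○○○○
○○<○●○
○○○●●○
○○○○○○
○○○○○○
step 6: ○○○○○○
○○○○○○
○○○○○○
○○^○○○
○○●○●○
○○○●●○
○○○○○○
○○○○○○
step 7: ○○○○○○
○○○○○○
○○○○○○
○○●>○○
○○●○●○
○○○●●○
○○○○○○
○○○○○○
step 8: ○○○○○○
○○○○○○
○○○○○○
○○●●○○
○○●v●○
○○○●●○
○○○○○○
○○○○○○
step 9: ○○○○○○
○○○○○○
○○○○○○
○○●●○○
○○<●●○
○○○●●○
○○○○○○
○○○○○○
step 10: ○○○○○○
○○○○○○
○○○○○○
○○●●○○
○○○●●○
○○v●●○
○○○○○○
○○○○○○
step 11: ○○○○○○
○○○○○○
○○○○○○
○○●●○○
○○○●●○
○<●●●○
○○○○○○
○○○○○○

5,1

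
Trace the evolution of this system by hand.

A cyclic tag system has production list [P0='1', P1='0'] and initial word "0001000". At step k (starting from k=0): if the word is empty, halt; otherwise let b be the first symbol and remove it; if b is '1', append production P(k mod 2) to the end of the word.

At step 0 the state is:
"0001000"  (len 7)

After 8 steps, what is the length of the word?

0

step 0: "0001000"  (len 7)
step 1: "001000"  (len 6)
step 2: "01000"  (len 5)
step 3: "1000"  (len 4)
step 4: "0000"  (len 4)
step 5: "000"  (len 3)
step 6: "00"  (len 2)
step 7: "0"  (len 1)
step 8: (halted — word empty)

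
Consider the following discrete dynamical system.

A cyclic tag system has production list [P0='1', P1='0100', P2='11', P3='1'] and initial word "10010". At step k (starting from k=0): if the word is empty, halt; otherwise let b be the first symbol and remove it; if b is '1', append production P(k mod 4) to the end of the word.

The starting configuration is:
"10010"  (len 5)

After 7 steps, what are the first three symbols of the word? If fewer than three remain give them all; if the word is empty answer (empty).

k=0  "10010"  (len 5)
k=1  "00101"  (len 5)
k=2  "0101"  (len 4)
k=3  "101"  (len 3)
k=4  "011"  (len 3)
k=5  "11"  (len 2)
k=6  "10100"  (len 5)
k=7  "010011"  (len 6)

010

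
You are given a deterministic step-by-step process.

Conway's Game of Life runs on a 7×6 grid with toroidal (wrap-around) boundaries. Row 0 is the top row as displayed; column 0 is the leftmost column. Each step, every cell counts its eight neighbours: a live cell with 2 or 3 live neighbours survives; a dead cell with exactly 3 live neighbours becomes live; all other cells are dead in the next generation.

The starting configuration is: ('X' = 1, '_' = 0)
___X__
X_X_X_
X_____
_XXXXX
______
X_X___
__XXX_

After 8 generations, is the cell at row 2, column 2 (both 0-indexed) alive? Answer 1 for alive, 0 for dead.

t=0: ___X__
X_X_X_
X_____
_XXXXX
______
X_X___
__XXX_
t=1: _X___X
_X_X_X
X_____
XXXXXX
X___XX
_XX___
_XX_X_
t=2: _X_X_X
_XX_XX
______
__XX__
______
__X_X_
___X__
t=3: _X_X_X
_XXXXX
_X__X_
______
__X___
___X__
___X__
t=4: _X___X
_X___X
XX__XX
______
______
__XX__
___X__
t=5: __X_X_
_XX___
_X__XX
X____X
______
__XX__
___XX_
t=6: _XX_X_
XXX_XX
_XX_XX
X___XX
______
__XXX_
____X_
t=7: __X_X_
______
__X___
XX_XX_
______
___XX_
_X__XX
t=8: ___XXX
___X__
_XXX__
_XXX__
__X__X
___XXX
__X__X

1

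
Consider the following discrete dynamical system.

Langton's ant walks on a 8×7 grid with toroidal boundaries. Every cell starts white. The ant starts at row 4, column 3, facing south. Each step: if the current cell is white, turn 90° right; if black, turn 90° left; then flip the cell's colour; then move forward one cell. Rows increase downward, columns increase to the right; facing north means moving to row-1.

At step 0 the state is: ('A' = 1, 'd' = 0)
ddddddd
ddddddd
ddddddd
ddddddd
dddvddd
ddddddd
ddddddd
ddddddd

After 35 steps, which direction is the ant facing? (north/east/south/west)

k=0  ddddddd
ddddddd
ddddddd
ddddddd
dddvddd
ddddddd
ddddddd
ddddddd
k=1  ddddddd
ddddddd
ddddddd
ddddddd
dd<Addd
ddddddd
ddddddd
ddddddd
k=2  ddddddd
ddddddd
ddddddd
dd^dddd
ddAAddd
ddddddd
ddddddd
ddddddd
k=3  ddddddd
ddddddd
ddddddd
ddA>ddd
ddAAddd
ddddddd
ddddddd
ddddddd
k=4  ddddddd
ddddddd
ddddddd
ddAAddd
ddAvddd
ddddddd
ddddddd
ddddddd
k=5  ddddddd
ddddddd
ddddddd
ddAAddd
ddAd>dd
ddddddd
ddddddd
ddddddd
k=6  ddddddd
ddddddd
ddddddd
ddAAddd
ddAdAdd
ddddvdd
ddddddd
ddddddd
k=7  ddddddd
ddddddd
ddddddd
ddAAddd
ddAdAdd
ddd<Add
ddddddd
ddddddd
k=8  ddddddd
ddddddd
ddddddd
ddAAddd
ddA^Add
dddAAdd
ddddddd
ddddddd
k=9  ddddddd
ddddddd
ddddddd
ddAAddd
ddAA>dd
dddAAdd
ddddddd
ddddddd
k=10  ddddddd
ddddddd
ddddddd
ddAA^dd
ddAAddd
dddAAdd
ddddddd
ddddddd
k=11  ddddddd
ddddddd
ddddddd
ddAAA>d
ddAAddd
dddAAdd
ddddddd
ddddddd
k=12  ddddddd
ddddddd
ddddddd
ddAAAAd
ddAAdvd
dddAAdd
ddddddd
ddddddd
k=13  ddddddd
ddddddd
ddddddd
ddAAAAd
ddAA<Ad
dddAAdd
ddddddd
ddddddd
k=14  ddddddd
ddddddd
ddddddd
ddAA^Ad
ddAAAAd
dddAAdd
ddddddd
ddddddd
k=15  ddddddd
ddddddd
ddddddd
ddA<dAd
ddAAAAd
dddAAdd
ddddddd
ddddddd
k=16  ddddddd
ddddddd
ddddddd
ddAddAd
ddAvAAd
dddAAdd
ddddddd
ddddddd
k=17  ddddddd
ddddddd
ddddddd
ddAddAd
ddAd>Ad
dddAAdd
ddddddd
ddddddd
k=18  ddddddd
ddddddd
ddddddd
ddAd^Ad
ddAddAd
dddAAdd
ddddddd
ddddddd
k=19  ddddddd
ddddddd
ddddddd
ddAdA>d
ddAddAd
dddAAdd
ddddddd
ddddddd
k=20  ddddddd
ddddddd
ddddd^d
ddAdAdd
ddAddAd
dddAAdd
ddddddd
ddddddd
k=21  ddddddd
ddddddd
dddddA>
ddAdAdd
ddAddAd
dddAAdd
ddddddd
ddddddd
k=22  ddddddd
ddddddd
dddddAA
ddAdAdv
ddAddAd
dddAAdd
ddddddd
ddddddd
k=23  ddddddd
ddddddd
dddddAA
ddAdA<A
ddAddAd
dddAAdd
ddddddd
ddddddd
k=24  ddddddd
ddddddd
ddddd^A
ddAdAAA
ddAddAd
dddAAdd
ddddddd
ddddddd
k=25  ddddddd
ddddddd
dddd<dA
ddAdAAA
ddAddAd
dddAAdd
ddddddd
ddddddd
k=26  ddddddd
dddd^dd
ddddAdA
ddAdAAA
ddAddAd
dddAAdd
ddddddd
ddddddd
k=27  ddddddd
ddddA>d
ddddAdA
ddAdAAA
ddAddAd
dddAAdd
ddddddd
ddddddd
k=28  ddddddd
ddddAAd
ddddAvA
ddAdAAA
ddAddAd
dddAAdd
ddddddd
ddddddd
k=29  ddddddd
ddddAAd
dddd<AA
ddAdAAA
ddAddAd
dddAAdd
ddddddd
ddddddd
k=30  ddddddd
ddddAAd
dddddAA
ddAdvAA
ddAddAd
dddAAdd
ddddddd
ddddddd
k=31  ddddddd
ddddAAd
dddddAA
ddAdd>A
ddAddAd
dddAAdd
ddddddd
ddddddd
k=32  ddddddd
ddddAAd
ddddd^A
ddAdddA
ddAddAd
dddAAdd
ddddddd
ddddddd
k=33  ddddddd
ddddAAd
dddd<dA
ddAdddA
ddAddAd
dddAAdd
ddddddd
ddddddd
k=34  ddddddd
dddd^Ad
ddddAdA
ddAdddA
ddAddAd
dddAAdd
ddddddd
ddddddd
k=35  ddddddd
ddd<dAd
ddddAdA
ddAdddA
ddAddAd
dddAAdd
ddddddd
ddddddd

west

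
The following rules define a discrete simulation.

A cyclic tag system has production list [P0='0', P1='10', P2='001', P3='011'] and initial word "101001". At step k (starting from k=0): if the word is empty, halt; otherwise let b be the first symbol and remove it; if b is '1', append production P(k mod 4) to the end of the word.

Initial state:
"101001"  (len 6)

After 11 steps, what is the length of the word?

t=0: "101001"  (len 6)
t=1: "010010"  (len 6)
t=2: "10010"  (len 5)
t=3: "0010001"  (len 7)
t=4: "010001"  (len 6)
t=5: "10001"  (len 5)
t=6: "000110"  (len 6)
t=7: "00110"  (len 5)
t=8: "0110"  (len 4)
t=9: "110"  (len 3)
t=10: "1010"  (len 4)
t=11: "010001"  (len 6)

6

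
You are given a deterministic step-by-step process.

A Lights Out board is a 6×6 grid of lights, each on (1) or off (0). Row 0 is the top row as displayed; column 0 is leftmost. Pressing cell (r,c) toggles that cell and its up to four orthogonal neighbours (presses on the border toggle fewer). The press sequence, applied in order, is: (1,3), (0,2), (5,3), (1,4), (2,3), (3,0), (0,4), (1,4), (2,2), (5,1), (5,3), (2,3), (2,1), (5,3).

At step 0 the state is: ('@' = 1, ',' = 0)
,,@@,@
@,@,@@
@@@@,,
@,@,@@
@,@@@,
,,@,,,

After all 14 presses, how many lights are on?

21

[0] ,,@@,@
@,@,@@
@@@@,,
@,@,@@
@,@@@,
,,@,,,
[1] ,,@,,@
@,,@,@
@@@,,,
@,@,@@
@,@@@,
,,@,,,
[2] ,@,@,@
@,@@,@
@@@,,,
@,@,@@
@,@@@,
,,@,,,
[3] ,@,@,@
@,@@,@
@@@,,,
@,@,@@
@,@,@,
,,,@@,
[4] ,@,@@@
@,@,@,
@@@,@,
@,@,@@
@,@,@,
,,,@@,
[5] ,@,@@@
@,@@@,
@@,@,,
@,@@@@
@,@,@,
,,,@@,
[6] ,@,@@@
@,@@@,
,@,@,,
,@@@@@
,,@,@,
,,,@@,
[7] ,@,,,,
@,@@,,
,@,@,,
,@@@@@
,,@,@,
,,,@@,
[8] ,@,,@,
@,@,@@
,@,@@,
,@@@@@
,,@,@,
,,,@@,
[9] ,@,,@,
@,,,@@
,,@,@,
,@,@@@
,,@,@,
,,,@@,
[10] ,@,,@,
@,,,@@
,,@,@,
,@,@@@
,@@,@,
@@@@@,
[11] ,@,,@,
@,,,@@
,,@,@,
,@,@@@
,@@@@,
@@,,,,
[12] ,@,,@,
@,,@@@
,,,@,,
,@,,@@
,@@@@,
@@,,,,
[13] ,@,,@,
@@,@@@
@@@@,,
,,,,@@
,@@@@,
@@,,,,
[14] ,@,,@,
@@,@@@
@@@@,,
,,,,@@
,@@,@,
@@@@@,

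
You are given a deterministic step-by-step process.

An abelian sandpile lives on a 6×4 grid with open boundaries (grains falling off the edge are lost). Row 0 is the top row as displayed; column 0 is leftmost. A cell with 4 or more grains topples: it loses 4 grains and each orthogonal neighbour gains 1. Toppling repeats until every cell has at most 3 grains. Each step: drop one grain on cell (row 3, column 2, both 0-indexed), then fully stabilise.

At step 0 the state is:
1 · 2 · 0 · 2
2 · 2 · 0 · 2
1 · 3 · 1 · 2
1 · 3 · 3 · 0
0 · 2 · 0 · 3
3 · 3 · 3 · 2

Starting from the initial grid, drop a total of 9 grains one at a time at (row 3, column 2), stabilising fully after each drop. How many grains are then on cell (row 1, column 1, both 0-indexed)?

step 0: 1 · 2 · 0 · 2
2 · 2 · 0 · 2
1 · 3 · 1 · 2
1 · 3 · 3 · 0
0 · 2 · 0 · 3
3 · 3 · 3 · 2
step 1: 1 · 2 · 0 · 2
2 · 3 · 0 · 2
2 · 0 · 3 · 2
2 · 1 · 1 · 1
0 · 3 · 1 · 3
3 · 3 · 3 · 2
step 2: 1 · 2 · 0 · 2
2 · 3 · 0 · 2
2 · 0 · 3 · 2
2 · 1 · 2 · 1
0 · 3 · 1 · 3
3 · 3 · 3 · 2
step 3: 1 · 2 · 0 · 2
2 · 3 · 0 · 2
2 · 0 · 3 · 2
2 · 1 · 3 · 1
0 · 3 · 1 · 3
3 · 3 · 3 · 2
step 4: 1 · 2 · 0 · 2
2 · 3 · 1 · 2
2 · 1 · 0 · 3
2 · 2 · 1 · 2
0 · 3 · 2 · 3
3 · 3 · 3 · 2
step 5: 1 · 2 · 0 · 2
2 · 3 · 1 · 2
2 · 1 · 0 · 3
2 · 2 · 2 · 2
0 · 3 · 2 · 3
3 · 3 · 3 · 2
step 6: 1 · 2 · 0 · 2
2 · 3 · 1 · 2
2 · 1 · 0 · 3
2 · 2 · 3 · 2
0 · 3 · 2 · 3
3 · 3 · 3 · 2
step 7: 1 · 2 · 0 · 2
2 · 3 · 1 · 2
2 · 1 · 1 · 3
2 · 3 · 0 · 3
0 · 3 · 3 · 3
3 · 3 · 3 · 2
step 8: 1 · 2 · 0 · 2
2 · 3 · 1 · 2
2 · 1 · 1 · 3
2 · 3 · 1 · 3
0 · 3 · 3 · 3
3 · 3 · 3 · 2
step 9: 1 · 2 · 0 · 2
2 · 3 · 1 · 2
2 · 1 · 1 · 3
2 · 3 · 2 · 3
0 · 3 · 3 · 3
3 · 3 · 3 · 2

3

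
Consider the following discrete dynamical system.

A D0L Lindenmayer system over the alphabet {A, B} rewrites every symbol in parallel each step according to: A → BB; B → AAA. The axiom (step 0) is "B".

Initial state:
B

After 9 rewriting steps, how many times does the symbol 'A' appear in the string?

gen 0: B
gen 1: AAA
gen 2: BBBBBB
gen 3: AAAAAAAAAAAAAAAAAA
gen 4: BBBBBBBBBBBBBBBBBBBBBBBBBBBBBBBBBBBB
gen 5: AAAAAAAAAAAAAAAAAAAAAAAAAAAAAAAAAAAAAAAAAAAAAAAAAAAAAAAAAAAAAAAAAAAAAAAAAAAAAAAAAAAAAAAAAAAAAAAAAAAAAAAAAAAA
gen 6: BBBBBBBBBBBBBBBBBBBBBBBBBBBBBBBBBBBBBBBBBBBBBBBBBBBBBBBBBB…BBBBBBBBBBBBBBBBBBBBBBBBBBBBBBBBBBBBBBBBBBBBBBBBBBBBBBBBBB  (len 216)
gen 7: AAAAAAAAAAAAAAAAAAAAAAAAAAAAAAAAAAAAAAAAAAAAAAAAAAAAAAAAAA…AAAAAAAAAAAAAAAAAAAAAAAAAAAAAAAAAAAAAAAAAAAAAAAAAAAAAAAAAA  (len 648)
gen 8: BBBBBBBBBBBBBBBBBBBBBBBBBBBBBBBBBBBBBBBBBBBBBBBBBBBBBBBBBB…BBBBBBBBBBBBBBBBBBBBBBBBBBBBBBBBBBBBBBBBBBBBBBBBBBBBBBBBBB  (len 1296)
gen 9: AAAAAAAAAAAAAAAAAAAAAAAAAAAAAAAAAAAAAAAAAAAAAAAAAAAAAAAAAA…AAAAAAAAAAAAAAAAAAAAAAAAAAAAAAAAAAAAAAAAAAAAAAAAAAAAAAAAAA  (len 3888)

3888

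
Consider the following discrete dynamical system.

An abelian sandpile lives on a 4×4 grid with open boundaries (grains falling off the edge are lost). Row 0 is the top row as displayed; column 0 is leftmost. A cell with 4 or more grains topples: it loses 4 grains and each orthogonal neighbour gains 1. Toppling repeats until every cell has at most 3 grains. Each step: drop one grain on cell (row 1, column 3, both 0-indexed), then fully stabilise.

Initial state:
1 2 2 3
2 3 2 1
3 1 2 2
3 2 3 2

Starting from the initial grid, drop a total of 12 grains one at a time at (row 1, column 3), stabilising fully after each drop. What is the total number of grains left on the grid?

31

gen 0: 1 2 2 3
2 3 2 1
3 1 2 2
3 2 3 2
gen 1: 1 2 2 3
2 3 2 2
3 1 2 2
3 2 3 2
gen 2: 1 2 2 3
2 3 2 3
3 1 2 2
3 2 3 2
gen 3: 1 2 3 0
2 3 3 1
3 1 2 3
3 2 3 2
gen 4: 1 2 3 0
2 3 3 2
3 1 2 3
3 2 3 2
gen 5: 1 2 3 0
2 3 3 3
3 1 2 3
3 2 3 2
gen 6: 2 0 1 2
3 1 3 2
3 3 1 2
3 3 1 0
gen 7: 2 0 1 2
3 1 3 3
3 3 1 2
3 3 1 0
gen 8: 2 0 2 3
3 2 0 1
3 3 2 3
3 3 1 0
gen 9: 2 0 2 3
3 2 0 2
3 3 2 3
3 3 1 0
gen 10: 2 0 2 3
3 2 0 3
3 3 2 3
3 3 1 0
gen 11: 2 0 3 0
3 2 1 2
3 3 3 0
3 3 1 1
gen 12: 2 0 3 0
3 2 1 3
3 3 3 0
3 3 1 1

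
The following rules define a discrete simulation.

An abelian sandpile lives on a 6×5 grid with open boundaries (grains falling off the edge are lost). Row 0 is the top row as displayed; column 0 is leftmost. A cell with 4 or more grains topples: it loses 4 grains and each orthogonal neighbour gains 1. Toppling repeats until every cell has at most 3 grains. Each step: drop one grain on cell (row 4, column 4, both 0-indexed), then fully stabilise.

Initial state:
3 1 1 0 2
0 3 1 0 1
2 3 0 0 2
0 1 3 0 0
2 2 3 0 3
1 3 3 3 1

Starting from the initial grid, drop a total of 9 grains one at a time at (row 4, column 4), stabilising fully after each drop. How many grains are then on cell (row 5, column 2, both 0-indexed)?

2

[0] 3 1 1 0 2
0 3 1 0 1
2 3 0 0 2
0 1 3 0 0
2 2 3 0 3
1 3 3 3 1
[1] 3 1 1 0 2
0 3 1 0 1
2 3 0 0 2
0 1 3 0 1
2 2 3 1 0
1 3 3 3 2
[2] 3 1 1 0 2
0 3 1 0 1
2 3 0 0 2
0 1 3 0 1
2 2 3 1 1
1 3 3 3 2
[3] 3 1 1 0 2
0 3 1 0 1
2 3 0 0 2
0 1 3 0 1
2 2 3 1 2
1 3 3 3 2
[4] 3 1 1 0 2
0 3 1 0 1
2 3 0 0 2
0 1 3 0 1
2 2 3 1 3
1 3 3 3 2
[5] 3 1 1 0 2
0 3 1 0 1
2 3 0 0 2
0 1 3 0 2
2 2 3 2 0
1 3 3 3 3
[6] 3 1 1 0 2
0 3 1 0 1
2 3 0 0 2
0 1 3 0 2
2 2 3 2 1
1 3 3 3 3
[7] 3 1 1 0 2
0 3 1 0 1
2 3 0 0 2
0 1 3 0 2
2 2 3 2 2
1 3 3 3 3
[8] 3 1 1 0 2
0 3 1 0 1
2 3 0 0 2
0 1 3 0 2
2 2 3 2 3
1 3 3 3 3
[9] 3 1 1 0 2
0 3 1 0 1
2 3 1 0 2
0 3 0 2 3
3 0 3 1 2
2 1 2 2 1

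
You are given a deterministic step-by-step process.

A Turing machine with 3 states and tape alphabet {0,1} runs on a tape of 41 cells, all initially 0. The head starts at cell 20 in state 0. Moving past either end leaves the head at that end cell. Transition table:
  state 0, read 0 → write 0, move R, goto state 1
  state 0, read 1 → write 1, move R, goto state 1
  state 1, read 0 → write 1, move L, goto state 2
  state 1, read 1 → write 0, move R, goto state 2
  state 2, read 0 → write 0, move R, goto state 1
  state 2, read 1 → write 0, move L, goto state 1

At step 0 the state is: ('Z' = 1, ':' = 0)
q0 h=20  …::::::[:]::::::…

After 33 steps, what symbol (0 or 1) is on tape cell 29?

k=0  q0 h=20  …::::::[:]::::::…
k=1  q1 h=21  …::::::[:]::::::…
k=2  q2 h=20  …::::::[:]Z:::::…
k=3  q1 h=21  …::::::[Z]::::::…
k=4  q2 h=22  …::::::[:]::::::…
k=5  q1 h=23  …::::::[:]::::::…
k=6  q2 h=22  …::::::[:]Z:::::…
k=7  q1 h=23  …::::::[Z]::::::…
k=8  q2 h=24  …::::::[:]::::::…
k=9  q1 h=25  …::::::[:]::::::…
k=10  q2 h=24  …::::::[:]Z:::::…
k=11  q1 h=25  …::::::[Z]::::::…
k=12  q2 h=26  …::::::[:]::::::…
k=13  q1 h=27  …::::::[:]::::::…
k=14  q2 h=26  …::::::[:]Z:::::…
k=15  q1 h=27  …::::::[Z]::::::…
k=16  q2 h=28  …::::::[:]::::::…
k=17  q1 h=29  …::::::[:]::::::…
k=18  q2 h=28  …::::::[:]Z:::::…
k=19  q1 h=29  …::::::[Z]::::::…
k=20  q2 h=30  …::::::[:]::::::…
k=21  q1 h=31  …::::::[:]::::::…
k=22  q2 h=30  …::::::[:]Z:::::…
k=23  q1 h=31  …::::::[Z]::::::…
k=24  q2 h=32  …::::::[:]::::::…
k=25  q1 h=33  …::::::[:]::::::…
k=26  q2 h=32  …::::::[:]Z:::::…
k=27  q1 h=33  …::::::[Z]::::::…
k=28  q2 h=34  …::::::[:]::::::|
k=29  q1 h=35  …::::::[:]:::::|
k=30  q2 h=34  …::::::[:]Z:::::|
k=31  q1 h=35  …::::::[Z]:::::|
k=32  q2 h=36  …::::::[:]::::|
k=33  q1 h=37  …::::::[:]:::|

0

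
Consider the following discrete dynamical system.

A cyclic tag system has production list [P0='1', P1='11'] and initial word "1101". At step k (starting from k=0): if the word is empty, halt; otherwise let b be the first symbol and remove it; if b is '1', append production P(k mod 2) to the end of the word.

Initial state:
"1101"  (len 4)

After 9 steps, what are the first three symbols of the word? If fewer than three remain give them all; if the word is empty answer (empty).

t=0: "1101"  (len 4)
t=1: "1011"  (len 4)
t=2: "01111"  (len 5)
t=3: "1111"  (len 4)
t=4: "11111"  (len 5)
t=5: "11111"  (len 5)
t=6: "111111"  (len 6)
t=7: "111111"  (len 6)
t=8: "1111111"  (len 7)
t=9: "1111111"  (len 7)

111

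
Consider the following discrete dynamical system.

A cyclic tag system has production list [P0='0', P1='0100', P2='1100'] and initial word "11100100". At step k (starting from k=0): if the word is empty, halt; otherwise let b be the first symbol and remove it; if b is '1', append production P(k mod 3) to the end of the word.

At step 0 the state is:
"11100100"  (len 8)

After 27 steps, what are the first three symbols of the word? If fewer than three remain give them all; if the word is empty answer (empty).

001

[0] "11100100"  (len 8)
[1] "11001000"  (len 8)
[2] "10010000100"  (len 11)
[3] "00100001001100"  (len 14)
[4] "0100001001100"  (len 13)
[5] "100001001100"  (len 12)
[6] "000010011001100"  (len 15)
[7] "00010011001100"  (len 14)
[8] "0010011001100"  (len 13)
[9] "010011001100"  (len 12)
[10] "10011001100"  (len 11)
[11] "00110011000100"  (len 14)
[12] "0110011000100"  (len 13)
[13] "110011000100"  (len 12)
[14] "100110001000100"  (len 15)
[15] "001100010001001100"  (len 18)
[16] "01100010001001100"  (len 17)
[17] "1100010001001100"  (len 16)
[18] "1000100010011001100"  (len 19)
[19] "0001000100110011000"  (len 19)
[20] "001000100110011000"  (len 18)
[21] "01000100110011000"  (len 17)
[22] "1000100110011000"  (len 16)
[23] "0001001100110000100"  (len 19)
[24] "001001100110000100"  (len 18)
[25] "01001100110000100"  (len 17)
[26] "1001100110000100"  (len 16)
[27] "0011001100001001100"  (len 19)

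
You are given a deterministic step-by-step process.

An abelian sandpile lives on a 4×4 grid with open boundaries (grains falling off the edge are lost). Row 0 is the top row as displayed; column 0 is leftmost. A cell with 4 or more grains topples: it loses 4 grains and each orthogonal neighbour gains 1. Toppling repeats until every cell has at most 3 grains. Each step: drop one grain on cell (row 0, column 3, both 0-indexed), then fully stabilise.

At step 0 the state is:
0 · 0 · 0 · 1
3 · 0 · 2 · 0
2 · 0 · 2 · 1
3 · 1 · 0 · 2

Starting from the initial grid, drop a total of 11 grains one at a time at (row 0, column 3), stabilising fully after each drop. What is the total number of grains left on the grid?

step 0: 0 · 0 · 0 · 1
3 · 0 · 2 · 0
2 · 0 · 2 · 1
3 · 1 · 0 · 2
step 1: 0 · 0 · 0 · 2
3 · 0 · 2 · 0
2 · 0 · 2 · 1
3 · 1 · 0 · 2
step 2: 0 · 0 · 0 · 3
3 · 0 · 2 · 0
2 · 0 · 2 · 1
3 · 1 · 0 · 2
step 3: 0 · 0 · 1 · 0
3 · 0 · 2 · 1
2 · 0 · 2 · 1
3 · 1 · 0 · 2
step 4: 0 · 0 · 1 · 1
3 · 0 · 2 · 1
2 · 0 · 2 · 1
3 · 1 · 0 · 2
step 5: 0 · 0 · 1 · 2
3 · 0 · 2 · 1
2 · 0 · 2 · 1
3 · 1 · 0 · 2
step 6: 0 · 0 · 1 · 3
3 · 0 · 2 · 1
2 · 0 · 2 · 1
3 · 1 · 0 · 2
step 7: 0 · 0 · 2 · 0
3 · 0 · 2 · 2
2 · 0 · 2 · 1
3 · 1 · 0 · 2
step 8: 0 · 0 · 2 · 1
3 · 0 · 2 · 2
2 · 0 · 2 · 1
3 · 1 · 0 · 2
step 9: 0 · 0 · 2 · 2
3 · 0 · 2 · 2
2 · 0 · 2 · 1
3 · 1 · 0 · 2
step 10: 0 · 0 · 2 · 3
3 · 0 · 2 · 2
2 · 0 · 2 · 1
3 · 1 · 0 · 2
step 11: 0 · 0 · 3 · 0
3 · 0 · 2 · 3
2 · 0 · 2 · 1
3 · 1 · 0 · 2

22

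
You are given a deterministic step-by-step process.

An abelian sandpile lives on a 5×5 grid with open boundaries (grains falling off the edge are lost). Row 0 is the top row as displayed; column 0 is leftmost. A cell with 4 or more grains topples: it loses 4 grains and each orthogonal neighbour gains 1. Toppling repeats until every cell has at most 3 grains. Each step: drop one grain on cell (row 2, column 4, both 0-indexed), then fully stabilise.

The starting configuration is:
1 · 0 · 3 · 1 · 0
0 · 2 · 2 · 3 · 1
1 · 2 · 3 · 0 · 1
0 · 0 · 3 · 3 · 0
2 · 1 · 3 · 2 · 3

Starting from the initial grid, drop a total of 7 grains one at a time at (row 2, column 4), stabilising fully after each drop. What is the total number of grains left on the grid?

step 0: 1 · 0 · 3 · 1 · 0
0 · 2 · 2 · 3 · 1
1 · 2 · 3 · 0 · 1
0 · 0 · 3 · 3 · 0
2 · 1 · 3 · 2 · 3
step 1: 1 · 0 · 3 · 1 · 0
0 · 2 · 2 · 3 · 1
1 · 2 · 3 · 0 · 2
0 · 0 · 3 · 3 · 0
2 · 1 · 3 · 2 · 3
step 2: 1 · 0 · 3 · 1 · 0
0 · 2 · 2 · 3 · 1
1 · 2 · 3 · 0 · 3
0 · 0 · 3 · 3 · 0
2 · 1 · 3 · 2 · 3
step 3: 1 · 0 · 3 · 1 · 0
0 · 2 · 2 · 3 · 2
1 · 2 · 3 · 1 · 0
0 · 0 · 3 · 3 · 1
2 · 1 · 3 · 2 · 3
step 4: 1 · 0 · 3 · 1 · 0
0 · 2 · 2 · 3 · 2
1 · 2 · 3 · 1 · 1
0 · 0 · 3 · 3 · 1
2 · 1 · 3 · 2 · 3
step 5: 1 · 0 · 3 · 1 · 0
0 · 2 · 2 · 3 · 2
1 · 2 · 3 · 1 · 2
0 · 0 · 3 · 3 · 1
2 · 1 · 3 · 2 · 3
step 6: 1 · 0 · 3 · 1 · 0
0 · 2 · 2 · 3 · 2
1 · 2 · 3 · 1 · 3
0 · 0 · 3 · 3 · 1
2 · 1 · 3 · 2 · 3
step 7: 1 · 0 · 3 · 1 · 0
0 · 2 · 2 · 3 · 3
1 · 2 · 3 · 2 · 0
0 · 0 · 3 · 3 · 2
2 · 1 · 3 · 2 · 3

42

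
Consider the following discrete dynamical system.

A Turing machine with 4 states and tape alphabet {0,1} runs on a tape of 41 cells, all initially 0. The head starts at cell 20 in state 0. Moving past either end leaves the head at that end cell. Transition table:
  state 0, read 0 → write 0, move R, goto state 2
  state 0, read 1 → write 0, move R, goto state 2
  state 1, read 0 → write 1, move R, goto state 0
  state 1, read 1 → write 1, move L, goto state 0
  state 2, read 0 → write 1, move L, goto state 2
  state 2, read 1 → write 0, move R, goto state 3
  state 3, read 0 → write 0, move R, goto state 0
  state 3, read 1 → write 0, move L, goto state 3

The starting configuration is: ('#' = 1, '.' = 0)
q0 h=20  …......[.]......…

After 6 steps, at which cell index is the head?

16

k=0  q0 h=20  …......[.]......…
k=1  q2 h=21  …......[.]......…
k=2  q2 h=20  …......[.]#.....…
k=3  q2 h=19  …......[.]##....…
k=4  q2 h=18  …......[.]###...…
k=5  q2 h=17  …......[.]####..…
k=6  q2 h=16  …......[.]#####.…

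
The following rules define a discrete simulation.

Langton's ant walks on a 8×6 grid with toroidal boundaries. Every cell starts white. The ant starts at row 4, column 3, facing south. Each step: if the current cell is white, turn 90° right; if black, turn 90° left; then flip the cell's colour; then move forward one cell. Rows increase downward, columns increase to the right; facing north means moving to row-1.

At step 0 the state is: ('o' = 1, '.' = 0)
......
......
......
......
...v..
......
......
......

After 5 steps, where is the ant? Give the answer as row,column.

t=0: ......
......
......
......
...v..
......
......
......
t=1: ......
......
......
......
..<o..
......
......
......
t=2: ......
......
......
..^...
..oo..
......
......
......
t=3: ......
......
......
..o>..
..oo..
......
......
......
t=4: ......
......
......
..oo..
..ov..
......
......
......
t=5: ......
......
......
..oo..
..o.>.
......
......
......

4,4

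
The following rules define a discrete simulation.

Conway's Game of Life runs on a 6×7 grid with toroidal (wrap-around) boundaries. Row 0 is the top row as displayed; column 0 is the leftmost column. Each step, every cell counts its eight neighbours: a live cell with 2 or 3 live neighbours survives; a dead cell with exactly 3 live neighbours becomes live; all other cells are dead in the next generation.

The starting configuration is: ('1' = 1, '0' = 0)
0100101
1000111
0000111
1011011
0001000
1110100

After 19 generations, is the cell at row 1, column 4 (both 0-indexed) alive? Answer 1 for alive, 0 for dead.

gen 0: 0100101
1000111
0000111
1011011
0001000
1110100
gen 1: 0010100
0001000
0100000
1011000
0000010
1110110
gen 2: 0010110
0011000
0101000
0110000
1000010
0110111
gen 3: 0000001
0100000
0101000
1110000
1001110
1110000
gen 4: 0010000
1010000
0000000
1000001
0001100
1111110
gen 5: 1000101
0100000
1100001
0000000
0000000
0100010
gen 6: 1100011
0100010
1100000
1000000
0000000
1000011
gen 7: 0100100
0010010
1100001
1100000
1000000
0100010
gen 8: 0110110
0010011
0010001
0000000
1000001
1100000
gen 9: 0011110
1010101
0000011
1000001
1100001
0010010
gen 10: 0010000
1110000
0100000
0100000
0100010
1010010
gen 11: 1011001
1010000
0000000
1110000
1110001
0010001
gen 12: 1011001
1011001
1010000
0010001
0001001
0000010
gen 13: 1011110
0000000
1010000
1111001
0000011
1011110
gen 14: 0010010
0010101
1011001
0011010
0000000
1010000
gen 15: 0010011
1010101
1000001
0111101
0111000
0100000
gen 16: 0011011
0001000
0000100
0000111
0000100
1101000
gen 17: 1101001
0011010
0001100
0001100
1001101
1101011
gen 18: 0001000
1100011
0000010
0010000
0100000
0001000
gen 19: 1010101
1000111
1100010
0000000
0010000
0010000

1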